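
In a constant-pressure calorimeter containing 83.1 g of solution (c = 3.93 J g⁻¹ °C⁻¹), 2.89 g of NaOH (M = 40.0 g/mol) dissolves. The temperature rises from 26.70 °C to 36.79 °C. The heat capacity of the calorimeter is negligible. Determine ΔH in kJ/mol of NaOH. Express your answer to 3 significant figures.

ΔH = -45.6 kJ/mol

|ΔT| = |36.79 − 26.70| = 10.09 °C
|q_surr| = (83.1 × 3.93) × 10.09 = 326.583 × 10.09 = 3295 J
n(NaOH) = 2.89 / 40.0 = 0.07225 mol
Temperature rose, so q_rxn = −|q_surr| = -3.295 kJ
ΔH = q_rxn / n = -45.61 kJ/mol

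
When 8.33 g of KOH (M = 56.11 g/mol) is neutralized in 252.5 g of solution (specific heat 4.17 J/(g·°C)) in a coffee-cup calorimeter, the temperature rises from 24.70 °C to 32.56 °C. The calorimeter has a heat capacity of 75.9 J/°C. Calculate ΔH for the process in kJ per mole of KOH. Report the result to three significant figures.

|ΔT| = |32.56 − 24.70| = 7.86 °C
|q_surr| = (252.5 × 4.17 + 75.9) × 7.86 = 1128.825 × 7.86 = 8873 J
n(KOH) = 8.33 / 56.11 = 0.1485 mol
Temperature rose, so q_rxn = −|q_surr| = -8.873 kJ
ΔH = q_rxn / n = -59.75 kJ/mol

ΔH = -59.8 kJ/mol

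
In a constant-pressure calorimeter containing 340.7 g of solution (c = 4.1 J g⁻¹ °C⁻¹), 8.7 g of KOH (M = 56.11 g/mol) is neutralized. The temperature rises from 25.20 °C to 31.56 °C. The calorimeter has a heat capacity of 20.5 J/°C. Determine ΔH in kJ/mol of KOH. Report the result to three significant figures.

ΔH = -58.1 kJ/mol

|ΔT| = |31.56 − 25.20| = 6.36 °C
|q_surr| = (340.7 × 4.1 + 20.5) × 6.36 = 1417.37 × 6.36 = 9014 J
n(KOH) = 8.7 / 56.11 = 0.1551 mol
Temperature rose, so q_rxn = −|q_surr| = -9.014 kJ
ΔH = q_rxn / n = -58.12 kJ/mol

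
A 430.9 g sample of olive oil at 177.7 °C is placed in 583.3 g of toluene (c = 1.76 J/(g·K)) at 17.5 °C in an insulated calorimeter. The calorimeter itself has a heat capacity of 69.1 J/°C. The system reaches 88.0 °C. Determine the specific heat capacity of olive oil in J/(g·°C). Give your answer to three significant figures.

c = 2.00 J/(g·°C)

q_gained = (583.3 × 1.76 + 69.1) × (88.0 − 17.5) = 77250 J
q_lost = 430.9 × c × (177.7 − 88.0) = 38651.73 c
Set equal: c = 77250 / 38651.73 = 2.00 J/(g·°C)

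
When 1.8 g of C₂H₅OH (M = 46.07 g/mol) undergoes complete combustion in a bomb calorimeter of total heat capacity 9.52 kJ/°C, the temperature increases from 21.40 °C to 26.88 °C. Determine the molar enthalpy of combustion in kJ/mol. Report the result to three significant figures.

ΔH = -1340 kJ/mol

ΔT = 26.88 − 21.40 = 5.48 °C
q_cal = C_cal × ΔT = 9.52 × 5.48 = 52.1696 kJ
n = 1.8 / 46.07 = 0.03907 mol
q_rxn = −q_cal = -52.1696 kJ
ΔH = -52.1696 / 0.03907 = -1335 kJ/mol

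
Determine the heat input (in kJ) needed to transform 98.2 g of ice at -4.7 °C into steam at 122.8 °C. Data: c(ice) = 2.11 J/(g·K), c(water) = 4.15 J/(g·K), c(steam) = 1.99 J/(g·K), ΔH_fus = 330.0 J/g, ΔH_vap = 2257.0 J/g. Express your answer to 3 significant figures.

q = 300 kJ

q1 (heat ice -4.7→0.0 °C): 98.2 × 2.11 × 4.7 = 974 J
q2 (melt at 0 °C): 98.2 × 330.0 = 32406 J
q3 (heat water 0.0→100.0 °C): 98.2 × 4.15 × 100.0 = 40753 J
q4 (vaporize at 100 °C): 98.2 × 2257.0 = 221637 J
q5 (heat steam 100.0→122.8 °C): 98.2 × 1.99 × 22.8 = 4456 J
Total: 974 + 32406 + 40753 + 221637 + 4456 = 300226 J = 300 kJ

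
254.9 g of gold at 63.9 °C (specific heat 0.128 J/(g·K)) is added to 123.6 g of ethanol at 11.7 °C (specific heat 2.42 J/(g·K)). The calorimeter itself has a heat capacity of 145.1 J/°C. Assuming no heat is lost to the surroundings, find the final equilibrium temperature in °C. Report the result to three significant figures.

T_f = 15.3 °C

Heat lost by gold = heat gained by ethanol + calorimeter.
(254.9)(0.128)(63.9 − T) = [(123.6)(2.42) + 145.1](T − 11.7)
32.6272 (63.9 − T) = 444.212 (T − 11.7)
2084.9 − 32.6272 T = 444.212 T − 5197.3
7282.2 = 476.8392 T
T = 15.27 °C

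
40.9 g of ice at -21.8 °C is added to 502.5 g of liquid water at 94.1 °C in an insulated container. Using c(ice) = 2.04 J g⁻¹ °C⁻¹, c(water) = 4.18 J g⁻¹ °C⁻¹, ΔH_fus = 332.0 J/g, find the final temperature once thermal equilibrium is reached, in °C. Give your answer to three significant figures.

Heat to bring ice to 0 °C and melt it: q₁ = 40.9×2.04×21.8 + 40.9×332.0 = 15398 J
Heat the water can supply cooling to 0 °C: 502.5×4.18×94.1 = 197652 J > q₁, so all ice melts.
Energy balance: 502.5×4.18×(94.1 − T) = 15398 + 40.9×4.18×(T − 0)
2100.45(94.1 − T) = 15398 + 170.962 T
197652 − 15398 = 2271.412 T
T = 182254 / 2271.412 = 80.24 °C

T_f = 80.2 °C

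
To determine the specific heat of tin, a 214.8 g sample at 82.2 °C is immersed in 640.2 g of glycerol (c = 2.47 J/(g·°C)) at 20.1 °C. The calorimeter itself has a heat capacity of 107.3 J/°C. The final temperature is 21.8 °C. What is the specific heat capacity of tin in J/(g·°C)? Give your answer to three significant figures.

c = 0.221 J/(g·°C)

q_gained = (640.2 × 2.47 + 107.3) × (21.8 − 20.1) = 2871 J
q_lost = 214.8 × c × (82.2 − 21.8) = 12973.92 c
Set equal: c = 2871 / 12973.92 = 0.221 J/(g·°C)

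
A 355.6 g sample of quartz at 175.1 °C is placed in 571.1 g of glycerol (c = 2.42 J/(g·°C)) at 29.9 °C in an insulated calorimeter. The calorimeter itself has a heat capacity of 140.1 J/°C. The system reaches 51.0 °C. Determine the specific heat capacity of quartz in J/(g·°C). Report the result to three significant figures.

c = 0.728 J/(g·°C)

q_gained = (571.1 × 2.42 + 140.1) × (51.0 − 29.9) = 32120 J
q_lost = 355.6 × c × (175.1 − 51.0) = 44129.96 c
Set equal: c = 32120 / 44129.96 = 0.728 J/(g·°C)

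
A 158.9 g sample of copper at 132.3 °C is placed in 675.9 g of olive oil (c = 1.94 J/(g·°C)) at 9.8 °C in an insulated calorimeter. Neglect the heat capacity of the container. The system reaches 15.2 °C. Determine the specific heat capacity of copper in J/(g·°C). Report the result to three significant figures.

c = 0.381 J/(g·°C)

q_gained = (675.9 × 1.94) × (15.2 − 9.8) = 7081 J
q_lost = 158.9 × c × (132.3 − 15.2) = 18607.19 c
Set equal: c = 7081 / 18607.19 = 0.381 J/(g·°C)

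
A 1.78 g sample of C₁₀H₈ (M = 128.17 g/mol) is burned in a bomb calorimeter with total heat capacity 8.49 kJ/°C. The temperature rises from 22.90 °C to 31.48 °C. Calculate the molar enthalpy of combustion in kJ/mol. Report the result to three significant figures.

ΔT = 31.48 − 22.90 = 8.58 °C
q_cal = C_cal × ΔT = 8.49 × 8.58 = 72.8442 kJ
n = 1.78 / 128.17 = 0.013888 mol
q_rxn = −q_cal = -72.8442 kJ
ΔH = -72.8442 / 0.013888 = -5245 kJ/mol

ΔH = -5250 kJ/mol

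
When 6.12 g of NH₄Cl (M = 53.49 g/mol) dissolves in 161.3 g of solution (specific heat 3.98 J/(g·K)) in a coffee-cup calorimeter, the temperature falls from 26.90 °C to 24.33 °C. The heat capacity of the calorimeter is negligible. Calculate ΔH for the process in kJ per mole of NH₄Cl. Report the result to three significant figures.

ΔH = 14.4 kJ/mol

|ΔT| = |24.33 − 26.90| = 2.57 °C
|q_surr| = (161.3 × 3.98) × 2.57 = 641.974 × 2.57 = 1650 J
n(NH₄Cl) = 6.12 / 53.49 = 0.1144 mol
Temperature fell, so q_rxn = +|q_surr| = 1.650 kJ
ΔH = q_rxn / n = 14.42 kJ/mol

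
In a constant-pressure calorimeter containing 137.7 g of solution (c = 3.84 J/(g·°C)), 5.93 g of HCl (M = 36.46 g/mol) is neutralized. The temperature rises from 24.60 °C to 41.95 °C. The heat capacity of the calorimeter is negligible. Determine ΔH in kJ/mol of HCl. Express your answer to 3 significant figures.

ΔH = -56.4 kJ/mol

|ΔT| = |41.95 − 24.60| = 17.35 °C
|q_surr| = (137.7 × 3.84) × 17.35 = 528.768 × 17.35 = 9174 J
n(HCl) = 5.93 / 36.46 = 0.1626 mol
Temperature rose, so q_rxn = −|q_surr| = -9.174 kJ
ΔH = q_rxn / n = -56.42 kJ/mol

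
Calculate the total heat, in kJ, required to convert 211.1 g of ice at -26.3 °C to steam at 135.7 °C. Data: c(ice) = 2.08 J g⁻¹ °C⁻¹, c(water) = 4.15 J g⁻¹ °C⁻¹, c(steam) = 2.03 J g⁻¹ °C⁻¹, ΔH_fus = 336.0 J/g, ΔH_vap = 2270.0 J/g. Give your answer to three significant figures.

q1 (heat ice -26.3→0.0 °C): 211.1 × 2.08 × 26.3 = 11548 J
q2 (melt at 0 °C): 211.1 × 336.0 = 70930 J
q3 (heat water 0.0→100.0 °C): 211.1 × 4.15 × 100.0 = 87607 J
q4 (vaporize at 100 °C): 211.1 × 2270.0 = 479197 J
q5 (heat steam 100.0→135.7 °C): 211.1 × 2.03 × 35.7 = 15299 J
Total: 11548 + 70930 + 87607 + 479197 + 15299 = 664581 J = 665 kJ

q = 665 kJ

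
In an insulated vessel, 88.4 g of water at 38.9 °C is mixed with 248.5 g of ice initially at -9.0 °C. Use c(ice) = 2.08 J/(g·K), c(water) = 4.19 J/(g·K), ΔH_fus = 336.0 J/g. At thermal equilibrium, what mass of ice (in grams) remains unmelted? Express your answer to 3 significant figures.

Heat to warm all ice to 0 °C: 248.5×2.08×9.0 = 4651.9 J
Heat released by water cooling to 0 °C: 88.4×4.19×38.9 = 14408 J
14408 J < 4651.9 + 248.5×336.0 = 88147.9 J, so not all ice melts; final T = 0 °C.
Heat left for melting: 14408 − 4651.9 = 9756.1 J
Mass melted = 9756.1 / 336.0 = 29.04 g
Ice remaining = 248.5 − 29.04 = 219.46 g

m_ice remaining = 219 g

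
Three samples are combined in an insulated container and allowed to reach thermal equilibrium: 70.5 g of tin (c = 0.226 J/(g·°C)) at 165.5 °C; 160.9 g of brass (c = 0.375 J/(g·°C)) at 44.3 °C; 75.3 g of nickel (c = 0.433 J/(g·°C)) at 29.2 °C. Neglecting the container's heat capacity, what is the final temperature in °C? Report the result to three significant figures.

T_f = 57.5 °C

Σ mᵢcᵢ(T − Tᵢ) = 0  ⇒  T = Σ mᵢcᵢTᵢ / Σ mᵢcᵢ
Σ mᵢcᵢ = 70.5×0.226 + 160.9×0.375 + 75.3×0.433 = 108.8754
Σ mᵢcᵢTᵢ = 15.933×165.5 + 60.3375×44.3 + 32.6049×29.2 = 6261.9
T = 6261.9 / 108.8754 = 57.51 °C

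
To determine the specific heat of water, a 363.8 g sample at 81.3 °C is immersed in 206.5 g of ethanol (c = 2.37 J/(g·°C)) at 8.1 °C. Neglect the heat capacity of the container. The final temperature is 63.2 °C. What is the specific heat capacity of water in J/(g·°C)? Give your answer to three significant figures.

q_gained = (206.5 × 2.37) × (63.2 − 8.1) = 26970 J
q_lost = 363.8 × c × (81.3 − 63.2) = 6584.78 c
Set equal: c = 26970 / 6584.78 = 4.10 J/(g·°C)

c = 4.10 J/(g·°C)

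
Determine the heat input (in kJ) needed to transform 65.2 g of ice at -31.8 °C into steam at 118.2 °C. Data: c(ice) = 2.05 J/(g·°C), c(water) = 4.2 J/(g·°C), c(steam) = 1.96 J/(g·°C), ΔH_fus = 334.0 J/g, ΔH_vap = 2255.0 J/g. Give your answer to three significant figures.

q1 (heat ice -31.8→0.0 °C): 65.2 × 2.05 × 31.8 = 4250 J
q2 (melt at 0 °C): 65.2 × 334.0 = 21777 J
q3 (heat water 0.0→100.0 °C): 65.2 × 4.2 × 100.0 = 27384 J
q4 (vaporize at 100 °C): 65.2 × 2255.0 = 147026 J
q5 (heat steam 100.0→118.2 °C): 65.2 × 1.96 × 18.2 = 2326 J
Total: 4250 + 21777 + 27384 + 147026 + 2326 = 202763 J = 203 kJ

q = 203 kJ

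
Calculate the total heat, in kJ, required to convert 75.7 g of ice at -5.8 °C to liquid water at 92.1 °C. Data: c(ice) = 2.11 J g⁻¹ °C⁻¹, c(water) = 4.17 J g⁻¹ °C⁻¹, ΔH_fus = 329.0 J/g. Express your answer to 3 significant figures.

q1 (heat ice -5.8→0.0 °C): 75.7 × 2.11 × 5.8 = 926 J
q2 (melt at 0 °C): 75.7 × 329.0 = 24905 J
q3 (heat water 0.0→92.1 °C): 75.7 × 4.17 × 92.1 = 29073 J
Total: 926 + 24905 + 29073 = 54904 J = 54.9 kJ

q = 54.9 kJ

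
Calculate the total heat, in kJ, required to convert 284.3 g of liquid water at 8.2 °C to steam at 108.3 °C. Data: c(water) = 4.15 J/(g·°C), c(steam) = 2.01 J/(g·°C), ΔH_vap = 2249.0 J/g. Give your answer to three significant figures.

q = 752 kJ

q1 (heat water 8.2→100.0 °C): 284.3 × 4.15 × 91.8 = 108310 J
q2 (vaporize at 100 °C): 284.3 × 2249.0 = 639391 J
q3 (heat steam 100.0→108.3 °C): 284.3 × 2.01 × 8.3 = 4743 J
Total: 108310 + 639391 + 4743 = 752444 J = 752 kJ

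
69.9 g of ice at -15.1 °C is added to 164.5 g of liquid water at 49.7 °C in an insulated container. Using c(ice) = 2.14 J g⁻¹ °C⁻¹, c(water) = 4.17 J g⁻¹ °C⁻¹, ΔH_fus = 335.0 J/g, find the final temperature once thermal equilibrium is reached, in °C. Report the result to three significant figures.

T_f = 8.61 °C

Heat to bring ice to 0 °C and melt it: q₁ = 69.9×2.14×15.1 + 69.9×335.0 = 25675 J
Heat the water can supply cooling to 0 °C: 164.5×4.17×49.7 = 34092.5 J > q₁, so all ice melts.
Energy balance: 164.5×4.17×(49.7 − T) = 25675 + 69.9×4.17×(T − 0)
685.965(49.7 − T) = 25675 + 291.483 T
34092.5 − 25675 = 977.448 T
T = 8417.5 / 977.448 = 8.612 °C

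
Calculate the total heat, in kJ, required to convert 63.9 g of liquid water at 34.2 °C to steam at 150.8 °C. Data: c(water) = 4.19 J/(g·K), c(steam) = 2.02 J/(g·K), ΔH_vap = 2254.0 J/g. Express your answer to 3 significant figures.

q1 (heat water 34.2→100.0 °C): 63.9 × 4.19 × 65.8 = 17617 J
q2 (vaporize at 100 °C): 63.9 × 2254.0 = 144031 J
q3 (heat steam 100.0→150.8 °C): 63.9 × 2.02 × 50.8 = 6557 J
Total: 17617 + 144031 + 6557 = 168205 J = 168 kJ

q = 168 kJ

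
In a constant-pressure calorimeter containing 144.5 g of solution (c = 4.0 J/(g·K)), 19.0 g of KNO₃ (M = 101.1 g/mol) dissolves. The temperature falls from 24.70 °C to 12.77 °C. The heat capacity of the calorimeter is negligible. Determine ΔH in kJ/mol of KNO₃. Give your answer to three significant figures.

ΔH = 36.7 kJ/mol

|ΔT| = |12.77 − 24.70| = 11.93 °C
|q_surr| = (144.5 × 4.0) × 11.93 = 578 × 11.93 = 6896 J
n(KNO₃) = 19.0 / 101.1 = 0.1879 mol
Temperature fell, so q_rxn = +|q_surr| = 6.896 kJ
ΔH = q_rxn / n = 36.70 kJ/mol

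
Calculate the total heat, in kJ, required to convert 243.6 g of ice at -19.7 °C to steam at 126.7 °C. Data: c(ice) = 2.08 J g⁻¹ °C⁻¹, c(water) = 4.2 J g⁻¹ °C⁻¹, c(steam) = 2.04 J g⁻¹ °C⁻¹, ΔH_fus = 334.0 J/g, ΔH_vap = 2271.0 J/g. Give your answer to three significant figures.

q1 (heat ice -19.7→0.0 °C): 243.6 × 2.08 × 19.7 = 9982 J
q2 (melt at 0 °C): 243.6 × 334.0 = 81362 J
q3 (heat water 0.0→100.0 °C): 243.6 × 4.2 × 100.0 = 102312 J
q4 (vaporize at 100 °C): 243.6 × 2271.0 = 553216 J
q5 (heat steam 100.0→126.7 °C): 243.6 × 2.04 × 26.7 = 13268 J
Total: 9982 + 81362 + 102312 + 553216 + 13268 = 760140 J = 760 kJ

q = 760 kJ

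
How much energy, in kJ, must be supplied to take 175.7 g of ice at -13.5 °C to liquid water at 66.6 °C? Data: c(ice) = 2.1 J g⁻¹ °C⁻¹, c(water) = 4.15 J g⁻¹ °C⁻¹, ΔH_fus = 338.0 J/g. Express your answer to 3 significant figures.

q1 (heat ice -13.5→0.0 °C): 175.7 × 2.1 × 13.5 = 4981 J
q2 (melt at 0 °C): 175.7 × 338.0 = 59387 J
q3 (heat water 0.0→66.6 °C): 175.7 × 4.15 × 66.6 = 48562 J
Total: 4981 + 59387 + 48562 = 112930 J = 113 kJ

q = 113 kJ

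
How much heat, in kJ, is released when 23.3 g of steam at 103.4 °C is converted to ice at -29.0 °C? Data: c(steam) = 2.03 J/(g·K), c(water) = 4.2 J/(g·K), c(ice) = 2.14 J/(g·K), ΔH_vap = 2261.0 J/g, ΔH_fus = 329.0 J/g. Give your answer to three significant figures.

q = 71.7 kJ

q1 (cool steam 103.4→100 °C): 23.3 × 2.03 × 3.4 = 161 J
q2 (condense at 100 °C): 23.3 × 2261.0 = 52681 J
q3 (cool water 100→0 °C): 23.3 × 4.2 × 100.0 = 9786 J
q4 (freeze at 0 °C): 23.3 × 329.0 = 7666 J
q5 (cool ice 0→-29.0 °C): 23.3 × 2.14 × 29.0 = 1446 J
Total: 161 + 52681 + 9786 + 7666 + 1446 = 71740 J = 71.7 kJ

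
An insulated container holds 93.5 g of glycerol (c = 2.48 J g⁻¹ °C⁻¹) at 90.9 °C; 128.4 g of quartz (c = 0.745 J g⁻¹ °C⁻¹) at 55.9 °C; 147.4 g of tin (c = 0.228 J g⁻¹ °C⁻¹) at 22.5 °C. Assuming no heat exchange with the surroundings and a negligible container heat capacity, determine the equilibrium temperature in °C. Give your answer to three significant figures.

T_f = 75.3 °C

Σ mᵢcᵢ(T − Tᵢ) = 0  ⇒  T = Σ mᵢcᵢTᵢ / Σ mᵢcᵢ
Σ mᵢcᵢ = 93.5×2.48 + 128.4×0.745 + 147.4×0.228 = 361.1452
Σ mᵢcᵢTᵢ = 231.88×90.9 + 95.658×55.9 + 33.6072×22.5 = 27181
T = 27181 / 361.1452 = 75.26 °C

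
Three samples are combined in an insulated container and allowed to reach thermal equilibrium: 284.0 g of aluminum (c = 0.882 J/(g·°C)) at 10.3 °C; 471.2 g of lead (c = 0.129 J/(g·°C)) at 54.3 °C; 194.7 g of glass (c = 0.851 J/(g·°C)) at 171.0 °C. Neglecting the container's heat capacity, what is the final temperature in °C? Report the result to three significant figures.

T_f = 71.7 °C

Σ mᵢcᵢ(T − Tᵢ) = 0  ⇒  T = Σ mᵢcᵢTᵢ / Σ mᵢcᵢ
Σ mᵢcᵢ = 284.0×0.882 + 471.2×0.129 + 194.7×0.851 = 476.9625
Σ mᵢcᵢTᵢ = 250.488×10.3 + 60.7848×54.3 + 165.6897×171.0 = 34214
T = 34214 / 476.9625 = 71.73 °C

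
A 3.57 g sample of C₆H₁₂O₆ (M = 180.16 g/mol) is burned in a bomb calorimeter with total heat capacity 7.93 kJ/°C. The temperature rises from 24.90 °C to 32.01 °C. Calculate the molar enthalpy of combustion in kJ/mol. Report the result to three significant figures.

ΔH = -2850 kJ/mol

ΔT = 32.01 − 24.90 = 7.11 °C
q_cal = C_cal × ΔT = 7.93 × 7.11 = 56.3823 kJ
n = 3.57 / 180.16 = 0.019816 mol
q_rxn = −q_cal = -56.3823 kJ
ΔH = -56.3823 / 0.019816 = -2845 kJ/mol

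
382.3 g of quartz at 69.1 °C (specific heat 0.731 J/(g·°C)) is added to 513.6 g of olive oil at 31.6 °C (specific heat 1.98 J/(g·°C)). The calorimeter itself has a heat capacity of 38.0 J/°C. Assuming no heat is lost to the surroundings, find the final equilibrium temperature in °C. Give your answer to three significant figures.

T_f = 39.5 °C

Heat lost by quartz = heat gained by olive oil + calorimeter.
(382.3)(0.731)(69.1 − T) = [(513.6)(1.98) + 38.0](T − 31.6)
279.4613 (69.1 − T) = 1054.928 (T − 31.6)
19311 − 279.4613 T = 1054.928 T − 33336
52647 = 1334.3893 T
T = 39.45 °C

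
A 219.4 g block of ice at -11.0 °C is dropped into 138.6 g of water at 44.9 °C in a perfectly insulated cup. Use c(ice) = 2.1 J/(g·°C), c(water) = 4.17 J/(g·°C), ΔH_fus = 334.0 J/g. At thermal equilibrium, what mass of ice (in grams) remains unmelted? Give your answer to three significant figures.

Heat to warm all ice to 0 °C: 219.4×2.1×11.0 = 5068.1 J
Heat released by water cooling to 0 °C: 138.6×4.17×44.9 = 25950 J
25950 J < 5068.1 + 219.4×334.0 = 78347.7 J, so not all ice melts; final T = 0 °C.
Heat left for melting: 25950 − 5068.1 = 20881.9 J
Mass melted = 20881.9 / 334.0 = 62.52 g
Ice remaining = 219.4 − 62.52 = 156.88 g

m_ice remaining = 157 g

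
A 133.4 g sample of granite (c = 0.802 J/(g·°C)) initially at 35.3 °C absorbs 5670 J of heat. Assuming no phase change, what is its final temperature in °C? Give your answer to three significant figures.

ΔT = q / (m c) = 5670 / (133.4 × 0.802) = 53.00 °C
T_f = 35.3 + 53.00 = 88.30 °C

T_f = 88.3 °C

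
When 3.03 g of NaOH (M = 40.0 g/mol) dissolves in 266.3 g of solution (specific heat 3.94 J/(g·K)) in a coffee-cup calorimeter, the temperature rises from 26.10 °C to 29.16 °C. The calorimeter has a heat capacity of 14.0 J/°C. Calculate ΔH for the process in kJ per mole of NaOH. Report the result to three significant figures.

ΔH = -42.9 kJ/mol

|ΔT| = |29.16 − 26.10| = 3.06 °C
|q_surr| = (266.3 × 3.94 + 14.0) × 3.06 = 1063.222 × 3.06 = 3253 J
n(NaOH) = 3.03 / 40.0 = 0.07575 mol
Temperature rose, so q_rxn = −|q_surr| = -3.253 kJ
ΔH = q_rxn / n = -42.94 kJ/mol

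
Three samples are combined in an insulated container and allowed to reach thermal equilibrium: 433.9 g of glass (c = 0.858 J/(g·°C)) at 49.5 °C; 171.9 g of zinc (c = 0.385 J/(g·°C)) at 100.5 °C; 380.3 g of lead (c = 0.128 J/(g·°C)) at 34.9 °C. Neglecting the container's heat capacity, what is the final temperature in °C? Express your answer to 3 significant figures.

Σ mᵢcᵢ(T − Tᵢ) = 0  ⇒  T = Σ mᵢcᵢTᵢ / Σ mᵢcᵢ
Σ mᵢcᵢ = 433.9×0.858 + 171.9×0.385 + 380.3×0.128 = 487.1461
Σ mᵢcᵢTᵢ = 372.2862×49.5 + 66.1815×100.5 + 48.6784×34.9 = 26778
T = 26778 / 487.1461 = 54.97 °C

T_f = 55.0 °C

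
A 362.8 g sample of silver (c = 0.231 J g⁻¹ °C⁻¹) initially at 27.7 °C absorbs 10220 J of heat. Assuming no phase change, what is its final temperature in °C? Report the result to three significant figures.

ΔT = q / (m c) = 10220 / (362.8 × 0.231) = 121.9 °C
T_f = 27.7 + 121.9 = 149.6 °C

T_f = 150 °C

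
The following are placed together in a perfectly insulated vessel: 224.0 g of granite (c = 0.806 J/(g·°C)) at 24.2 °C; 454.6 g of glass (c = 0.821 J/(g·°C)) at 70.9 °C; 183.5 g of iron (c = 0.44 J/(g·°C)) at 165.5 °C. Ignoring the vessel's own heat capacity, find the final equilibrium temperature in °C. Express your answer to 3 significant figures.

T_f = 69.6 °C

Σ mᵢcᵢ(T − Tᵢ) = 0  ⇒  T = Σ mᵢcᵢTᵢ / Σ mᵢcᵢ
Σ mᵢcᵢ = 224.0×0.806 + 454.6×0.821 + 183.5×0.44 = 634.5106
Σ mᵢcᵢTᵢ = 180.544×24.2 + 373.2266×70.9 + 80.74×165.5 = 44193
T = 44193 / 634.5106 = 69.649 °C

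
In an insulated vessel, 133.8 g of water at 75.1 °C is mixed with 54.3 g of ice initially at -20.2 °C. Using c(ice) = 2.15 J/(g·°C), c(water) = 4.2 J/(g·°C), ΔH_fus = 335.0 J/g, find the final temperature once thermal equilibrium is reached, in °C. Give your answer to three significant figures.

T_f = 27.4 °C

Heat to bring ice to 0 °C and melt it: q₁ = 54.3×2.15×20.2 + 54.3×335.0 = 20549 J
Heat the water can supply cooling to 0 °C: 133.8×4.2×75.1 = 42203.2 J > q₁, so all ice melts.
Energy balance: 133.8×4.2×(75.1 − T) = 20549 + 54.3×4.2×(T − 0)
561.96(75.1 − T) = 20549 + 228.06 T
42203.2 − 20549 = 790.02 T
T = 21654.2 / 790.02 = 27.41 °C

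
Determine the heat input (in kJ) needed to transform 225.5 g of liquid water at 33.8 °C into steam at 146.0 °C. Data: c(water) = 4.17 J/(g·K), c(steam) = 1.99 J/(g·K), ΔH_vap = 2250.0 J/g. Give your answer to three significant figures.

q = 590 kJ

q1 (heat water 33.8→100.0 °C): 225.5 × 4.17 × 66.2 = 62250 J
q2 (vaporize at 100 °C): 225.5 × 2250.0 = 507375 J
q3 (heat steam 100.0→146.0 °C): 225.5 × 1.99 × 46.0 = 20642 J
Total: 62250 + 507375 + 20642 = 590267 J = 590 kJ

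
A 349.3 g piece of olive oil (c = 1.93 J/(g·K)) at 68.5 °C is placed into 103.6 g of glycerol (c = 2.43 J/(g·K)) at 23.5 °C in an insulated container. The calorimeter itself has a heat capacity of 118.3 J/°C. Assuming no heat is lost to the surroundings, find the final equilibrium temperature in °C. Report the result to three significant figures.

T_f = 52.6 °C

Heat lost by olive oil = heat gained by glycerol + calorimeter.
(349.3)(1.93)(68.5 − T) = [(103.6)(2.43) + 118.3](T − 23.5)
674.149 (68.5 − T) = 370.048 (T − 23.5)
46179 − 674.149 T = 370.048 T − 8696.1
54875.1 = 1044.197 T
T = 52.55 °C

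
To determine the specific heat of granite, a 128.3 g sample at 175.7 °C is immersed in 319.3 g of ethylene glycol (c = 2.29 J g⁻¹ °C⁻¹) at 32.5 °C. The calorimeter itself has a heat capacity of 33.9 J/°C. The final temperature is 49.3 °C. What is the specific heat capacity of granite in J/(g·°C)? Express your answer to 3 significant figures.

q_gained = (319.3 × 2.29 + 33.9) × (49.3 − 32.5) = 12854 J
q_lost = 128.3 × c × (175.7 − 49.3) = 16217.12 c
Set equal: c = 12854 / 16217.12 = 0.793 J/(g·°C)

c = 0.793 J/(g·°C)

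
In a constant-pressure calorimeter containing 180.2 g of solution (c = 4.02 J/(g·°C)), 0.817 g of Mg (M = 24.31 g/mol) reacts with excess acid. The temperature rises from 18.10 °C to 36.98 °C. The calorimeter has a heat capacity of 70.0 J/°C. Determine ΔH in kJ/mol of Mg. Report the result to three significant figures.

|ΔT| = |36.98 − 18.10| = 18.88 °C
|q_surr| = (180.2 × 4.02 + 70.0) × 18.88 = 794.404 × 18.88 = 15000 J
n(Mg) = 0.817 / 24.31 = 0.03361 mol
Temperature rose, so q_rxn = −|q_surr| = -15.00 kJ
ΔH = q_rxn / n = -446.3 kJ/mol

ΔH = -446 kJ/mol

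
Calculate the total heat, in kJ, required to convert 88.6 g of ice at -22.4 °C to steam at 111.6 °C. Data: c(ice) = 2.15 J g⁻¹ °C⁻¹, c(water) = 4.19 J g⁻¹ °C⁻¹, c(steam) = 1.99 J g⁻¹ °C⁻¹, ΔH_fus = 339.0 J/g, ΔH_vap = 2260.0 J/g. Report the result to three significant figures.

q1 (heat ice -22.4→0.0 °C): 88.6 × 2.15 × 22.4 = 4267 J
q2 (melt at 0 °C): 88.6 × 339.0 = 30035 J
q3 (heat water 0.0→100.0 °C): 88.6 × 4.19 × 100.0 = 37123 J
q4 (vaporize at 100 °C): 88.6 × 2260.0 = 200236 J
q5 (heat steam 100.0→111.6 °C): 88.6 × 1.99 × 11.6 = 2045 J
Total: 4267 + 30035 + 37123 + 200236 + 2045 = 273706 J = 274 kJ

q = 274 kJ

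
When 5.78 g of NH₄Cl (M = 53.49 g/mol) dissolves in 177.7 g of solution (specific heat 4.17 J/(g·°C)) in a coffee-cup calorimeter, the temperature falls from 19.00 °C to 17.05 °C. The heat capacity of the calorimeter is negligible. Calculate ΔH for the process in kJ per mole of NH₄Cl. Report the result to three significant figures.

ΔH = 13.4 kJ/mol

|ΔT| = |17.05 − 19.00| = 1.95 °C
|q_surr| = (177.7 × 4.17) × 1.95 = 741.009 × 1.95 = 1445 J
n(NH₄Cl) = 5.78 / 53.49 = 0.1081 mol
Temperature fell, so q_rxn = +|q_surr| = 1.445 kJ
ΔH = q_rxn / n = 13.37 kJ/mol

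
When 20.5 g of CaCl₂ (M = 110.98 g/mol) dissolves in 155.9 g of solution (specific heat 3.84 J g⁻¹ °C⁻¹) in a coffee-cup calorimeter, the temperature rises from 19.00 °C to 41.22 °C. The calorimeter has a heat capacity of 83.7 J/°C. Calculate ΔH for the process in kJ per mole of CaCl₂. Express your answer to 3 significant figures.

|ΔT| = |41.22 − 19.00| = 22.22 °C
|q_surr| = (155.9 × 3.84 + 83.7) × 22.22 = 682.356 × 22.22 = 15160 J
n(CaCl₂) = 20.5 / 110.98 = 0.1847 mol
Temperature rose, so q_rxn = −|q_surr| = -15.16 kJ
ΔH = q_rxn / n = -82.08 kJ/mol

ΔH = -82.1 kJ/mol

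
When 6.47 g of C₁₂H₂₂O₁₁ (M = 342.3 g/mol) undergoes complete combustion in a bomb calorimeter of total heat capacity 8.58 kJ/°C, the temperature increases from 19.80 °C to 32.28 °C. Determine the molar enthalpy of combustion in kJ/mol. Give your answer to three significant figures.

ΔT = 32.28 − 19.80 = 12.48 °C
q_cal = C_cal × ΔT = 8.58 × 12.48 = 107.0784 kJ
n = 6.47 / 342.3 = 0.01890 mol
q_rxn = −q_cal = -107.0784 kJ
ΔH = -107.0784 / 0.01890 = -5666 kJ/mol

ΔH = -5670 kJ/mol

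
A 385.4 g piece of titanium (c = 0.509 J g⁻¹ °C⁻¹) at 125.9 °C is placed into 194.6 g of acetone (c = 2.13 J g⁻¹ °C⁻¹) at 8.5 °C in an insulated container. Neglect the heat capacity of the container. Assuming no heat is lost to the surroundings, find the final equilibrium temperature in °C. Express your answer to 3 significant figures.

Heat lost by titanium = heat gained by acetone.
(385.4)(0.509)(125.9 − T) = (194.6)(2.13)(T − 8.5)
196.1686 (125.9 − T) = 414.498 (T − 8.5)
24698 − 196.1686 T = 414.498 T − 3523.2
28221.2 = 610.6666 T
T = 46.21 °C

T_f = 46.2 °C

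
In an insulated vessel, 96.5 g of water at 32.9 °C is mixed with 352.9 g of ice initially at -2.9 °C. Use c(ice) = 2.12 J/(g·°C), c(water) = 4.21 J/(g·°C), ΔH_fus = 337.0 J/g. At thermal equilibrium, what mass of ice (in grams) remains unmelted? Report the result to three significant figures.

Heat to warm all ice to 0 °C: 352.9×2.12×2.9 = 2169.6 J
Heat released by water cooling to 0 °C: 96.5×4.21×32.9 = 13366 J
13366 J < 2169.6 + 352.9×337.0 = 121096.9 J, so not all ice melts; final T = 0 °C.
Heat left for melting: 13366 − 2169.6 = 11196.4 J
Mass melted = 11196.4 / 337.0 = 33.22 g
Ice remaining = 352.9 − 33.22 = 319.68 g

m_ice remaining = 320 g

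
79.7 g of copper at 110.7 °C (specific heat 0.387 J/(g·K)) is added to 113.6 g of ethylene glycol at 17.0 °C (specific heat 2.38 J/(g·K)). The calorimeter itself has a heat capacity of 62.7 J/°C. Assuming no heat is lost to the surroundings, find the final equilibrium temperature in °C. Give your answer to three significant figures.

Heat lost by copper = heat gained by ethylene glycol + calorimeter.
(79.7)(0.387)(110.7 − T) = [(113.6)(2.38) + 62.7](T − 17.0)
30.8439 (110.7 − T) = 333.068 (T − 17.0)
3414.4 − 30.8439 T = 333.068 T − 5662.2
9076.6 = 363.9119 T
T = 24.94 °C

T_f = 24.9 °C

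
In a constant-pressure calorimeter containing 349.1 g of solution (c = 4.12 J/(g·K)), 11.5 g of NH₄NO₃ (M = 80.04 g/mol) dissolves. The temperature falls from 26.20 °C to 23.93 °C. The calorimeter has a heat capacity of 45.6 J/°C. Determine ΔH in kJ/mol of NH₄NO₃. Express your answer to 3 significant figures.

|ΔT| = |23.93 − 26.20| = 2.27 °C
|q_surr| = (349.1 × 4.12 + 45.6) × 2.27 = 1483.892 × 2.27 = 3368 J
n(NH₄NO₃) = 11.5 / 80.04 = 0.1437 mol
Temperature fell, so q_rxn = +|q_surr| = 3.368 kJ
ΔH = q_rxn / n = 23.44 kJ/mol

ΔH = 23.4 kJ/mol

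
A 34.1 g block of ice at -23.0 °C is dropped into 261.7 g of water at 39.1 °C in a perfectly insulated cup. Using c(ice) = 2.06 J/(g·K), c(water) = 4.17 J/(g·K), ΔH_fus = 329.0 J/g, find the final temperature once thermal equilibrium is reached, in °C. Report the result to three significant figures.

T_f = 24.2 °C

Heat to bring ice to 0 °C and melt it: q₁ = 34.1×2.06×23.0 + 34.1×329.0 = 12835 J
Heat the water can supply cooling to 0 °C: 261.7×4.17×39.1 = 42669.4 J > q₁, so all ice melts.
Energy balance: 261.7×4.17×(39.1 − T) = 12835 + 34.1×4.17×(T − 0)
1091.289(39.1 − T) = 12835 + 142.197 T
42669.4 − 12835 = 1233.486 T
T = 29834.4 / 1233.486 = 24.19 °C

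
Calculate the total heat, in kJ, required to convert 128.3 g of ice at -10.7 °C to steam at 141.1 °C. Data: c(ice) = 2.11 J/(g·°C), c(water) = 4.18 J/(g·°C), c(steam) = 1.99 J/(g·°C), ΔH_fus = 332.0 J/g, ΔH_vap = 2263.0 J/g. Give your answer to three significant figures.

q = 400 kJ

q1 (heat ice -10.7→0.0 °C): 128.3 × 2.11 × 10.7 = 2897 J
q2 (melt at 0 °C): 128.3 × 332.0 = 42596 J
q3 (heat water 0.0→100.0 °C): 128.3 × 4.18 × 100.0 = 53629 J
q4 (vaporize at 100 °C): 128.3 × 2263.0 = 290343 J
q5 (heat steam 100.0→141.1 °C): 128.3 × 1.99 × 41.1 = 10494 J
Total: 2897 + 42596 + 53629 + 290343 + 10494 = 399959 J = 400 kJ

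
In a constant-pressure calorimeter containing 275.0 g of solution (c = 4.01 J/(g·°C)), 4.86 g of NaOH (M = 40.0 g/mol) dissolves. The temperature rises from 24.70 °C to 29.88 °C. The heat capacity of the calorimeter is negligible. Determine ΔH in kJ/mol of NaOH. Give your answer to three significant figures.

ΔH = -47.0 kJ/mol

|ΔT| = |29.88 − 24.70| = 5.18 °C
|q_surr| = (275.0 × 4.01) × 5.18 = 1102.75 × 5.18 = 5712 J
n(NaOH) = 4.86 / 40.0 = 0.1215 mol
Temperature rose, so q_rxn = −|q_surr| = -5.712 kJ
ΔH = q_rxn / n = -47.01 kJ/mol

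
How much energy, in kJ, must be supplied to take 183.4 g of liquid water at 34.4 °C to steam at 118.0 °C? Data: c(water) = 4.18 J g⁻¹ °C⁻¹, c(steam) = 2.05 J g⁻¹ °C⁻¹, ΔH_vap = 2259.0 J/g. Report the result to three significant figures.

q = 471 kJ

q1 (heat water 34.4→100.0 °C): 183.4 × 4.18 × 65.6 = 50290 J
q2 (vaporize at 100 °C): 183.4 × 2259.0 = 414301 J
q3 (heat steam 100.0→118.0 °C): 183.4 × 2.05 × 18.0 = 6767 J
Total: 50290 + 414301 + 6767 = 471358 J = 471 kJ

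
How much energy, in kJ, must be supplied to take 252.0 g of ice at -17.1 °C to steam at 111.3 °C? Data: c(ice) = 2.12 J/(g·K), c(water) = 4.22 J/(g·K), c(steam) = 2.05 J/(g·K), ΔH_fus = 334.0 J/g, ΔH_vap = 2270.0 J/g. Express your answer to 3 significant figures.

q = 778 kJ

q1 (heat ice -17.1→0.0 °C): 252.0 × 2.12 × 17.1 = 9136 J
q2 (melt at 0 °C): 252.0 × 334.0 = 84168 J
q3 (heat water 0.0→100.0 °C): 252.0 × 4.22 × 100.0 = 106344 J
q4 (vaporize at 100 °C): 252.0 × 2270.0 = 572040 J
q5 (heat steam 100.0→111.3 °C): 252.0 × 2.05 × 11.3 = 5838 J
Total: 9136 + 84168 + 106344 + 572040 + 5838 = 777526 J = 778 kJ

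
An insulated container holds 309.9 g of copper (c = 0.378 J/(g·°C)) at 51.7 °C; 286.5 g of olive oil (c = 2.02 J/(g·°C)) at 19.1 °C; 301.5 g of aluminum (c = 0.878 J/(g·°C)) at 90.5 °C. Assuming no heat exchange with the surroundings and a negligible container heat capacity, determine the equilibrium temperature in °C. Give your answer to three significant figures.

Σ mᵢcᵢ(T − Tᵢ) = 0  ⇒  T = Σ mᵢcᵢTᵢ / Σ mᵢcᵢ
Σ mᵢcᵢ = 309.9×0.378 + 286.5×2.02 + 301.5×0.878 = 960.5892
Σ mᵢcᵢTᵢ = 117.1422×51.7 + 578.73×19.1 + 264.717×90.5 = 41067
T = 41067 / 960.5892 = 42.75 °C

T_f = 42.8 °C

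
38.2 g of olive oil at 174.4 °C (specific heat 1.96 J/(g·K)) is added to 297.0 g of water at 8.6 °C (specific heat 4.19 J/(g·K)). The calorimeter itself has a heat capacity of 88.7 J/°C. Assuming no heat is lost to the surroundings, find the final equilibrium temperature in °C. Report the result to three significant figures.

Heat lost by olive oil = heat gained by water + calorimeter.
(38.2)(1.96)(174.4 − T) = [(297.0)(4.19) + 88.7](T − 8.6)
74.872 (174.4 − T) = 1333.13 (T − 8.6)
13058 − 74.872 T = 1333.13 T − 11465
24523 = 1408.002 T
T = 17.42 °C

T_f = 17.4 °C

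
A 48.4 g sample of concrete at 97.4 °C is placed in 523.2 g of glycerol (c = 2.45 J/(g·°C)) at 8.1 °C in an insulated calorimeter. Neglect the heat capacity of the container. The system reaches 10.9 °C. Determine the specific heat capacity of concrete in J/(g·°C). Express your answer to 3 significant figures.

q_gained = (523.2 × 2.45) × (10.9 − 8.1) = 3589 J
q_lost = 48.4 × c × (97.4 − 10.9) = 4186.6 c
Set equal: c = 3589 / 4186.6 = 0.857 J/(g·°C)

c = 0.857 J/(g·°C)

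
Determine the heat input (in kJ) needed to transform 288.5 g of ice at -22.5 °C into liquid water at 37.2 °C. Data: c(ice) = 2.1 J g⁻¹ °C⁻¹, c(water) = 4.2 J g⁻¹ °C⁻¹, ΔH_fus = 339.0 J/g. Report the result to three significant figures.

q1 (heat ice -22.5→0.0 °C): 288.5 × 2.1 × 22.5 = 13632 J
q2 (melt at 0 °C): 288.5 × 339.0 = 97802 J
q3 (heat water 0.0→37.2 °C): 288.5 × 4.2 × 37.2 = 45075 J
Total: 13632 + 97802 + 45075 = 156509 J = 157 kJ

q = 157 kJ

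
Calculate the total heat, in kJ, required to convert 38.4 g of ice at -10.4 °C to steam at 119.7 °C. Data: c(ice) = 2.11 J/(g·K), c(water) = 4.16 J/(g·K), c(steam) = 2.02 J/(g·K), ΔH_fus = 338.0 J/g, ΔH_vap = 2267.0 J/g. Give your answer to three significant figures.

q1 (heat ice -10.4→0.0 °C): 38.4 × 2.11 × 10.4 = 843 J
q2 (melt at 0 °C): 38.4 × 338.0 = 12979 J
q3 (heat water 0.0→100.0 °C): 38.4 × 4.16 × 100.0 = 15974 J
q4 (vaporize at 100 °C): 38.4 × 2267.0 = 87053 J
q5 (heat steam 100.0→119.7 °C): 38.4 × 2.02 × 19.7 = 1528 J
Total: 843 + 12979 + 15974 + 87053 + 1528 = 118377 J = 118 kJ

q = 118 kJ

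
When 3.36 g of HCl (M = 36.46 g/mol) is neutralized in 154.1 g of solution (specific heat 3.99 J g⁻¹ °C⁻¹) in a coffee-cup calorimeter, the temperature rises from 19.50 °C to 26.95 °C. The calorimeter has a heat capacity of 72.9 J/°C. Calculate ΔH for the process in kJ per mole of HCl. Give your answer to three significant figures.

ΔH = -55.6 kJ/mol

|ΔT| = |26.95 − 19.50| = 7.45 °C
|q_surr| = (154.1 × 3.99 + 72.9) × 7.45 = 687.759 × 7.45 = 5124 J
n(HCl) = 3.36 / 36.46 = 0.09216 mol
Temperature rose, so q_rxn = −|q_surr| = -5.124 kJ
ΔH = q_rxn / n = -55.60 kJ/mol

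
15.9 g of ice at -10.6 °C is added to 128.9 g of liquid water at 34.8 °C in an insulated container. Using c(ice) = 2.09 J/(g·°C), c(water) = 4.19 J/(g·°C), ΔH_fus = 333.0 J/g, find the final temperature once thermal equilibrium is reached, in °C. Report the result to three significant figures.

Heat to bring ice to 0 °C and melt it: q₁ = 15.9×2.09×10.6 + 15.9×333.0 = 5646.9 J
Heat the water can supply cooling to 0 °C: 128.9×4.19×34.8 = 18795.2 J > q₁, so all ice melts.
Energy balance: 128.9×4.19×(34.8 − T) = 5646.9 + 15.9×4.19×(T − 0)
540.091(34.8 − T) = 5646.9 + 66.621 T
18795.2 − 5646.9 = 606.712 T
T = 13148.3 / 606.712 = 21.67 °C

T_f = 21.7 °C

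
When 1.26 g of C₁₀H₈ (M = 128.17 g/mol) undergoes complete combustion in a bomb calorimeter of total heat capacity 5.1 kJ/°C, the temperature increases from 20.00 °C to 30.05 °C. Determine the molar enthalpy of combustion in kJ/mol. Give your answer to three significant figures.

ΔH = -5210 kJ/mol

ΔT = 30.05 − 20.00 = 10.05 °C
q_cal = C_cal × ΔT = 5.1 × 10.05 = 51.255 kJ
n = 1.26 / 128.17 = 0.009831 mol
q_rxn = −q_cal = -51.255 kJ
ΔH = -51.255 / 0.009831 = -5214 kJ/mol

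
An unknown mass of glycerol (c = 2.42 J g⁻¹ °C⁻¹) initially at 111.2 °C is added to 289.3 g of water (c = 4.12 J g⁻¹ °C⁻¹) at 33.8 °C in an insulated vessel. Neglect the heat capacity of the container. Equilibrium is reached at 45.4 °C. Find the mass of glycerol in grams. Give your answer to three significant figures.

q_gained = (289.3 × 4.12) × (45.4 − 33.8) = 13826 J
q_lost = m × 2.42 × (111.2 − 45.4) = 159.236 m
m = 13826 / 159.236 = 86.8 g

m = 86.8 g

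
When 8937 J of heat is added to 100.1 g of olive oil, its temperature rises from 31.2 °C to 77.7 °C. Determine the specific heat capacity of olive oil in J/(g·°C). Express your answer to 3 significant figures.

c = q / (m ΔT) = 8937 / (100.1 × 46.5)
c = 8937 / 4654.65 = 1.92 J/(g·°C)

c = 1.92 J/(g·°C)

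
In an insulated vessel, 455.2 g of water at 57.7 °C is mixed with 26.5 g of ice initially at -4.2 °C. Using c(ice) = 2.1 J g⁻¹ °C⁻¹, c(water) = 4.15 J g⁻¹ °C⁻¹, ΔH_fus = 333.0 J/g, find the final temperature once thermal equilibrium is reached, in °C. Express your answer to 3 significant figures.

Heat to bring ice to 0 °C and melt it: q₁ = 26.5×2.1×4.2 + 26.5×333.0 = 9058.2 J
Heat the water can supply cooling to 0 °C: 455.2×4.15×57.7 = 109000 J > q₁, so all ice melts.
Energy balance: 455.2×4.15×(57.7 − T) = 9058.2 + 26.5×4.15×(T − 0)
1889.08(57.7 − T) = 9058.2 + 109.975 T
109000 − 9058.2 = 1999.055 T
T = 99941.8 / 1999.055 = 49.99 °C

T_f = 50.0 °C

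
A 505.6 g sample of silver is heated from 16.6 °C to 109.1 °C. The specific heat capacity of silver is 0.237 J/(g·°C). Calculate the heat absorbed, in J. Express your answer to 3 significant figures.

q = m c ΔT = 505.6 × 0.237 × (109.1 − 16.6)
q = 505.6 × 0.237 × 92.5 = 11080 J

q = 11100 J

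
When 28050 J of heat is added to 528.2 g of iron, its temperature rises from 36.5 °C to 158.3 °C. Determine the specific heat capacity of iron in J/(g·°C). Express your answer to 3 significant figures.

c = q / (m ΔT) = 28050 / (528.2 × 121.8)
c = 28050 / 64334.76 = 0.436 J/(g·°C)

c = 0.436 J/(g·°C)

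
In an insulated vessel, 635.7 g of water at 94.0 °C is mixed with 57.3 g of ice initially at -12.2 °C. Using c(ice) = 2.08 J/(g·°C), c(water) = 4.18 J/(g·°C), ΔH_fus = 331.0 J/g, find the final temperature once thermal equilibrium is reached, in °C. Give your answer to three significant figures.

Heat to bring ice to 0 °C and melt it: q₁ = 57.3×2.08×12.2 + 57.3×331.0 = 20420 J
Heat the water can supply cooling to 0 °C: 635.7×4.18×94.0 = 249779 J > q₁, so all ice melts.
Energy balance: 635.7×4.18×(94.0 − T) = 20420 + 57.3×4.18×(T − 0)
2657.226(94.0 − T) = 20420 + 239.514 T
249779 − 20420 = 2896.740 T
T = 229359 / 2896.740 = 79.18 °C

T_f = 79.2 °C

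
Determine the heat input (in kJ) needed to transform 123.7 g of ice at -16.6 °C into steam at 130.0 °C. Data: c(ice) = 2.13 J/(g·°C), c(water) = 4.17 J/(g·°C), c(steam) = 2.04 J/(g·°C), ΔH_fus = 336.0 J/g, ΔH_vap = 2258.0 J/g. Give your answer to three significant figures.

q = 384 kJ

q1 (heat ice -16.6→0.0 °C): 123.7 × 2.13 × 16.6 = 4374 J
q2 (melt at 0 °C): 123.7 × 336.0 = 41563 J
q3 (heat water 0.0→100.0 °C): 123.7 × 4.17 × 100.0 = 51583 J
q4 (vaporize at 100 °C): 123.7 × 2258.0 = 279315 J
q5 (heat steam 100.0→130.0 °C): 123.7 × 2.04 × 30.0 = 7570 J
Total: 4374 + 41563 + 51583 + 279315 + 7570 = 384405 J = 384 kJ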